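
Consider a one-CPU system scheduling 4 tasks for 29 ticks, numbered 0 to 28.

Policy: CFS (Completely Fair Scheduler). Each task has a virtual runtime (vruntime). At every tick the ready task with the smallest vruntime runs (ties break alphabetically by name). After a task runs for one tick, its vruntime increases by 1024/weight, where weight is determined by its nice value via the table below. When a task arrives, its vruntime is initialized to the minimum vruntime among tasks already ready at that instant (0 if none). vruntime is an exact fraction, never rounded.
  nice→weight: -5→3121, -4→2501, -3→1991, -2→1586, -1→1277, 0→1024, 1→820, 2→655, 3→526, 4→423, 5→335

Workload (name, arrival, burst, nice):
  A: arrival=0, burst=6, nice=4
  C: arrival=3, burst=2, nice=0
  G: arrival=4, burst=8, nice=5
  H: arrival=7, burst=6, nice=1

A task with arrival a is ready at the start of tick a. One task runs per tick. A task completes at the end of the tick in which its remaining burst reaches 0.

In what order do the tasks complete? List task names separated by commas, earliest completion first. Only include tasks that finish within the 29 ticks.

t=0: vr[A=0] → run A
t=1: vr[A=1024/423] → run A
t=2: vr[A=2048/423] → run A
t=3: vr[A=1024/141 C=1024/141] → run A
t=4: vr[A=4096/423 C=1024/141 G=1024/141] → run C
t=5: vr[A=4096/423 C=1165/141 G=1024/141] → run G
t=6: vr[A=4096/423 C=1165/141 G=487424/47235] → run C
t=7: vr[A=4096/423 G=487424/47235 H=4096/423] → run A
t=8: vr[A=5120/423 G=487424/47235 H=4096/423] → run H
t=9: vr[A=5120/423 G=487424/47235 H=947968/86715] → run G
t=10: vr[A=5120/423 G=631808/47235 H=947968/86715] → run H
t=11: vr[A=5120/423 G=631808/47235 H=1056256/86715] → run A
t=12: vr[G=631808/47235 H=1056256/86715] → run H
t=13: vr[G=631808/47235 H=1164544/86715] → run G
t=14: vr[G=776192/47235 H=1164544/86715] → run H
t=15: vr[G=776192/47235 H=1272832/86715] → run H
t=16: vr[G=776192/47235 H=276224/17343] → run H
t=17: vr[G=776192/47235] → run G
t=18: vr[G=920576/47235] → run G
t=19: vr[G=212992/9447] → run G
t=20: vr[G=1209344/47235] → run G
t=21: vr[G=1353728/47235] → run G
t=22: (idle)
t=23: (idle)
t=24: (idle)
t=25: (idle)
t=26: (idle)
t=27: (idle)
t=28: (idle)

completion order = C, A, H, G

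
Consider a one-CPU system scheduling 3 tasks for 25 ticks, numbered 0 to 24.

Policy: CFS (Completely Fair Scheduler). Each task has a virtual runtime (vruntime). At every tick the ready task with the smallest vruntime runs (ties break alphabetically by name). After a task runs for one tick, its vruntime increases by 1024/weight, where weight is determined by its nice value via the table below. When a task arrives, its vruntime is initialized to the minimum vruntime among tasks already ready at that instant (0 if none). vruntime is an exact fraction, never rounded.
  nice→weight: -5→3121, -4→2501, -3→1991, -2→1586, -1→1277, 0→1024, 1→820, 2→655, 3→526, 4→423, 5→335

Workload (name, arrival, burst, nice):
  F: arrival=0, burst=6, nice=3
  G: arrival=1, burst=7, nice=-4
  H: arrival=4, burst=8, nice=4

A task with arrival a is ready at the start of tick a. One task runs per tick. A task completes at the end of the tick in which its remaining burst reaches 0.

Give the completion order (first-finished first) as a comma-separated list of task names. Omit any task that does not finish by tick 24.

t=0: vr[F=0] → run F
t=1: vr[F=512/263 G=512/263] → run F
t=2: vr[F=1024/263 G=512/263] → run G
t=3: vr[F=1024/263 G=1549824/657763] → run G
t=4: vr[F=1024/263 G=1819136/657763 H=1819136/657763] → run G
t=5: vr[F=1024/263 G=2088448/657763 H=1819136/657763] → run H
t=6: vr[F=1024/263 G=2088448/657763 H=1443043840/278233749] → run G
t=7: vr[F=1024/263 G=2357760/657763 H=1443043840/278233749] → run G
t=8: vr[F=1024/263 G=2627072/657763 H=1443043840/278233749] → run F
t=9: vr[F=1536/263 G=2627072/657763 H=1443043840/278233749] → run G
t=10: vr[F=1536/263 G=2896384/657763 H=1443043840/278233749] → run G
t=11: vr[F=1536/263 H=1443043840/278233749] → run H
t=12: vr[F=1536/263 H=2116593152/278233749] → run F
t=13: vr[F=2048/263 H=2116593152/278233749] → run H
t=14: vr[F=2048/263 H=930047488/92744583] → run F
t=15: vr[F=2560/263 H=930047488/92744583] → run F
t=16: vr[H=930047488/92744583] → run H
t=17: vr[H=3463691776/278233749] → run H
t=18: vr[H=4137241088/278233749] → run H
t=19: vr[H=1603596800/92744583] → run H
t=20: vr[H=5484339712/278233749] → run H
t=21: (idle)
t=22: (idle)
t=23: (idle)
t=24: (idle)

completion order = G, F, H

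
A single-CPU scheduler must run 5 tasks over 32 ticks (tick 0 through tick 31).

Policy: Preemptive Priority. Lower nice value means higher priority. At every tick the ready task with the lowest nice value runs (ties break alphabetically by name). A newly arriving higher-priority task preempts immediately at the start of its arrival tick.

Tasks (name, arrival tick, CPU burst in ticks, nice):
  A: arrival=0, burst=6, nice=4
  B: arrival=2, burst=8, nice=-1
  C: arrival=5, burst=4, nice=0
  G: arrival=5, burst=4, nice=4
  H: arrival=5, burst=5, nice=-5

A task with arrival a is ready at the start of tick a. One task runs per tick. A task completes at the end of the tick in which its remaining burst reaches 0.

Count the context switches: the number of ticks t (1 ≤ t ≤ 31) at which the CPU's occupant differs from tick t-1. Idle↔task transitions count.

context switches = 7

t=0: ready={A} → run A
t=1: ready={A} → run A
t=2: ready={A,B} → run B
t=3: ready={A,B} → run B
t=4: ready={A,B} → run B
t=5: ready={A,B,C,G,H} → run H
t=6: ready={A,B,C,G,H} → run H
t=7: ready={A,B,C,G,H} → run H
t=8: ready={A,B,C,G,H} → run H
t=9: ready={A,B,C,G,H} → run H
t=10: ready={A,B,C,G} → run B
t=11: ready={A,B,C,G} → run B
t=12: ready={A,B,C,G} → run B
t=13: ready={A,B,C,G} → run B
t=14: ready={A,B,C,G} → run B
t=15: ready={A,C,G} → run C
t=16: ready={A,C,G} → run C
t=17: ready={A,C,G} → run C
t=18: ready={A,C,G} → run C
t=19: ready={A,G} → run A
t=20: ready={A,G} → run A
t=21: ready={A,G} → run A
t=22: ready={A,G} → run A
t=23: ready={G} → run G
t=24: ready={G} → run G
t=25: ready={G} → run G
t=26: ready={G} → run G
t=27: (idle)
t=28: (idle)
t=29: (idle)
t=30: (idle)
t=31: (idle)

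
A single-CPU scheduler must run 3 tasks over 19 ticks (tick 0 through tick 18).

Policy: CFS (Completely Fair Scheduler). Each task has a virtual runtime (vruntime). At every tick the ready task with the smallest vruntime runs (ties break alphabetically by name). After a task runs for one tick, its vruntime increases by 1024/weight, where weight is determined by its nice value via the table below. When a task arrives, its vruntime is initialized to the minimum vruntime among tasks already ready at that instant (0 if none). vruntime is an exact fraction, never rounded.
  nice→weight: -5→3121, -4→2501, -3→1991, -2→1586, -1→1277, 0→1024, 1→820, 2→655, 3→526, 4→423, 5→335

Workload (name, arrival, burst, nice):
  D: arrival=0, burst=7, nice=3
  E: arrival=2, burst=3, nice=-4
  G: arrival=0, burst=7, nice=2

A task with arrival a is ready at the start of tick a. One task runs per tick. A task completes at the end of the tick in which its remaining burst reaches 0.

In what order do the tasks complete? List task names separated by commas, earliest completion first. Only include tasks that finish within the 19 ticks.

completion order = E, G, D

t=0: vr[D=0 G=0] → run D
t=1: vr[D=512/263 G=0] → run G
t=2: vr[D=512/263 E=1024/655 G=1024/655] → run E
t=3: vr[D=512/263 E=3231744/1638155 G=1024/655] → run G
t=4: vr[D=512/263 E=3231744/1638155 G=2048/655] → run D
t=5: vr[D=1024/263 E=3231744/1638155 G=2048/655] → run E
t=6: vr[D=1024/263 E=3902464/1638155 G=2048/655] → run E
t=7: vr[D=1024/263 G=2048/655] → run G
t=8: vr[D=1024/263 G=3072/655] → run D
t=9: vr[D=1536/263 G=3072/655] → run G
t=10: vr[D=1536/263 G=4096/655] → run D
t=11: vr[D=2048/263 G=4096/655] → run G
t=12: vr[D=2048/263 G=1024/131] → run D
t=13: vr[D=2560/263 G=1024/131] → run G
t=14: vr[D=2560/263 G=6144/655] → run G
t=15: vr[D=2560/263] → run D
t=16: vr[D=3072/263] → run D
t=17: (idle)
t=18: (idle)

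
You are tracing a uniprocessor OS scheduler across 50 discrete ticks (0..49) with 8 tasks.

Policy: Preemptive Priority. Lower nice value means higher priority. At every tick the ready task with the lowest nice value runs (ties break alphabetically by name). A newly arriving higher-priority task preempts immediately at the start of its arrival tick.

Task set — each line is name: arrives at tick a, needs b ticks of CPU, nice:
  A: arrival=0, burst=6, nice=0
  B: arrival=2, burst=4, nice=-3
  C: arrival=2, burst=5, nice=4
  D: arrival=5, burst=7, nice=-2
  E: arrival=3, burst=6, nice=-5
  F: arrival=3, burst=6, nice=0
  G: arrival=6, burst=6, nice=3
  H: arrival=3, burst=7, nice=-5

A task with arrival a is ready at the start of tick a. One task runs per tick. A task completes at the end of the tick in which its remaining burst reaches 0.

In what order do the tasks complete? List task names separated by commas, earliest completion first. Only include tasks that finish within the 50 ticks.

t=0: ready={A} → run A
t=1: ready={A} → run A
t=2: ready={A,B,C} → run B
t=3: ready={A,B,C,E,F,H} → run E
t=4: ready={A,B,C,E,F,H} → run E
t=5: ready={A,B,C,D,E,F,H} → run E
t=6: ready={A,B,C,D,E,F,G,H} → run E
t=7: ready={A,B,C,D,E,F,G,H} → run E
t=8: ready={A,B,C,D,E,F,G,H} → run E
t=9: ready={A,B,C,D,F,G,H} → run H
t=10: ready={A,B,C,D,F,G,H} → run H
t=11: ready={A,B,C,D,F,G,H} → run H
t=12: ready={A,B,C,D,F,G,H} → run H
t=13: ready={A,B,C,D,F,G,H} → run H
t=14: ready={A,B,C,D,F,G,H} → run H
t=15: ready={A,B,C,D,F,G,H} → run H
t=16: ready={A,B,C,D,F,G} → run B
t=17: ready={A,B,C,D,F,G} → run B
t=18: ready={A,B,C,D,F,G} → run B
t=19: ready={A,C,D,F,G} → run D
t=20: ready={A,C,D,F,G} → run D
t=21: ready={A,C,D,F,G} → run D
t=22: ready={A,C,D,F,G} → run D
t=23: ready={A,C,D,F,G} → run D
t=24: ready={A,C,D,F,G} → run D
t=25: ready={A,C,D,F,G} → run D
t=26: ready={A,C,F,G} → run A
t=27: ready={A,C,F,G} → run A
t=28: ready={A,C,F,G} → run A
t=29: ready={A,C,F,G} → run A
t=30: ready={C,F,G} → run F
t=31: ready={C,F,G} → run F
t=32: ready={C,F,G} → run F
t=33: ready={C,F,G} → run F
t=34: ready={C,F,G} → run F
t=35: ready={C,F,G} → run F
t=36: ready={C,G} → run G
t=37: ready={C,G} → run G
t=38: ready={C,G} → run G
t=39: ready={C,G} → run G
t=40: ready={C,G} → run G
t=41: ready={C,G} → run G
t=42: ready={C} → run C
t=43: ready={C} → run C
t=44: ready={C} → run C
t=45: ready={C} → run C
t=46: ready={C} → run C
t=47: (idle)
t=48: (idle)
t=49: (idle)

completion order = E, H, B, D, A, F, G, C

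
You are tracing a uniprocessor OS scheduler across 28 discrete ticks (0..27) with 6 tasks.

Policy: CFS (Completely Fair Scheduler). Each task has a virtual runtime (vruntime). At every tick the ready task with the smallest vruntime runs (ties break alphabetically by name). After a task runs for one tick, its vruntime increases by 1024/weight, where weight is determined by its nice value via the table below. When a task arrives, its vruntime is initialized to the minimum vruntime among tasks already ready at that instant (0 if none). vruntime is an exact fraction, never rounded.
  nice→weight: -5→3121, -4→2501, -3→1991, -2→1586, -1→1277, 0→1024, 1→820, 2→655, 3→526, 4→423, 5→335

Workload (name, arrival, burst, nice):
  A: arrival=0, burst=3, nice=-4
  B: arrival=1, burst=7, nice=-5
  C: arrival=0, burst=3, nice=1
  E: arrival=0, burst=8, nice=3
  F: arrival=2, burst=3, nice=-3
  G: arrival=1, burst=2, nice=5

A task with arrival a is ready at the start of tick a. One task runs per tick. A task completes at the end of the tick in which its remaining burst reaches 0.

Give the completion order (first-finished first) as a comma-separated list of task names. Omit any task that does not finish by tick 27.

completion order = A, F, B, C, G, E

t=0: vr[A=0 C=0 E=0] → run A
t=1: vr[A=1024/2501 B=0 C=0 E=0 G=0] → run B
t=2: vr[A=1024/2501 B=1024/3121 C=0 E=0 F=0 G=0] → run C
t=3: vr[A=1024/2501 B=1024/3121 C=256/205 E=0 F=0 G=0] → run E
t=4: vr[A=1024/2501 B=1024/3121 C=256/205 E=512/263 F=0 G=0] → run F
t=5: vr[A=1024/2501 B=1024/3121 C=256/205 E=512/263 F=1024/1991 G=0] → run G
t=6: vr[A=1024/2501 B=1024/3121 C=256/205 E=512/263 F=1024/1991 G=1024/335] → run B
t=7: vr[A=1024/2501 B=2048/3121 C=256/205 E=512/263 F=1024/1991 G=1024/335] → run A
t=8: vr[A=2048/2501 B=2048/3121 C=256/205 E=512/263 F=1024/1991 G=1024/335] → run F
t=9: vr[A=2048/2501 B=2048/3121 C=256/205 E=512/263 F=2048/1991 G=1024/335] → run B
t=10: vr[A=2048/2501 B=3072/3121 C=256/205 E=512/263 F=2048/1991 G=1024/335] → run A
t=11: vr[B=3072/3121 C=256/205 E=512/263 F=2048/1991 G=1024/335] → run B
t=12: vr[B=4096/3121 C=256/205 E=512/263 F=2048/1991 G=1024/335] → run F
t=13: vr[B=4096/3121 C=256/205 E=512/263 G=1024/335] → run C
t=14: vr[B=4096/3121 C=512/205 E=512/263 G=1024/335] → run B
t=15: vr[B=5120/3121 C=512/205 E=512/263 G=1024/335] → run B
t=16: vr[B=6144/3121 C=512/205 E=512/263 G=1024/335] → run E
t=17: vr[B=6144/3121 C=512/205 E=1024/263 G=1024/335] → run B
t=18: vr[C=512/205 E=1024/263 G=1024/335] → run C
t=19: vr[E=1024/263 G=1024/335] → run G
t=20: vr[E=1024/263] → run E
t=21: vr[E=1536/263] → run E
t=22: vr[E=2048/263] → run E
t=23: vr[E=2560/263] → run E
t=24: vr[E=3072/263] → run E
t=25: vr[E=3584/263] → run E
t=26: (idle)
t=27: (idle)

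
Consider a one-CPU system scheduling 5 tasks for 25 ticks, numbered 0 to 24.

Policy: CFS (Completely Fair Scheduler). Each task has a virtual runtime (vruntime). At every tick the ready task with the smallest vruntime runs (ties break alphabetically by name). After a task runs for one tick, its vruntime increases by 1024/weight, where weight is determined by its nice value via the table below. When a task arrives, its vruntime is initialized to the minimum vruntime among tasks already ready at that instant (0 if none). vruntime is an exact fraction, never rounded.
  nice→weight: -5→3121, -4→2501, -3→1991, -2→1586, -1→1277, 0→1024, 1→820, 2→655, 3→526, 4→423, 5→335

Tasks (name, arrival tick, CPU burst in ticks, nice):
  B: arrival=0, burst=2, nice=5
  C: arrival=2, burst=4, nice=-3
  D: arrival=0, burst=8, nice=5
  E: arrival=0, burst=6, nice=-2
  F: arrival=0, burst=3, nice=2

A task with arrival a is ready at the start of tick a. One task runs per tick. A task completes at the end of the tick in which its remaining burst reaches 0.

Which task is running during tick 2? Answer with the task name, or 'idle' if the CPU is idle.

running at tick 2 = C

t=0: vr[B=0 D=0 E=0 F=0] → run B
t=1: vr[B=1024/335 D=0 E=0 F=0] → run D
t=2: vr[B=1024/335 C=0 D=1024/335 E=0 F=0] → run C
t=3: vr[B=1024/335 C=1024/1991 D=1024/335 E=0 F=0] → run E
t=4: vr[B=1024/335 C=1024/1991 D=1024/335 E=512/793 F=0] → run F
t=5: vr[B=1024/335 C=1024/1991 D=1024/335 E=512/793 F=1024/655] → run C
t=6: vr[B=1024/335 C=2048/1991 D=1024/335 E=512/793 F=1024/655] → run E
t=7: vr[B=1024/335 C=2048/1991 D=1024/335 E=1024/793 F=1024/655] → run C
t=8: vr[B=1024/335 C=3072/1991 D=1024/335 E=1024/793 F=1024/655] → run E
t=9: vr[B=1024/335 C=3072/1991 D=1024/335 E=1536/793 F=1024/655] → run C
t=10: vr[B=1024/335 D=1024/335 E=1536/793 F=1024/655] → run F
t=11: vr[B=1024/335 D=1024/335 E=1536/793 F=2048/655] → run E
t=12: vr[B=1024/335 D=1024/335 E=2048/793 F=2048/655] → run E
t=13: vr[B=1024/335 D=1024/335 E=2560/793 F=2048/655] → run B
t=14: vr[D=1024/335 E=2560/793 F=2048/655] → run D
t=15: vr[D=2048/335 E=2560/793 F=2048/655] → run F
t=16: vr[D=2048/335 E=2560/793] → run E
t=17: vr[D=2048/335] → run D
t=18: vr[D=3072/335] → run D
t=19: vr[D=4096/335] → run D
t=20: vr[D=1024/67] → run D
t=21: vr[D=6144/335] → run D
t=22: vr[D=7168/335] → run D
t=23: (idle)
t=24: (idle)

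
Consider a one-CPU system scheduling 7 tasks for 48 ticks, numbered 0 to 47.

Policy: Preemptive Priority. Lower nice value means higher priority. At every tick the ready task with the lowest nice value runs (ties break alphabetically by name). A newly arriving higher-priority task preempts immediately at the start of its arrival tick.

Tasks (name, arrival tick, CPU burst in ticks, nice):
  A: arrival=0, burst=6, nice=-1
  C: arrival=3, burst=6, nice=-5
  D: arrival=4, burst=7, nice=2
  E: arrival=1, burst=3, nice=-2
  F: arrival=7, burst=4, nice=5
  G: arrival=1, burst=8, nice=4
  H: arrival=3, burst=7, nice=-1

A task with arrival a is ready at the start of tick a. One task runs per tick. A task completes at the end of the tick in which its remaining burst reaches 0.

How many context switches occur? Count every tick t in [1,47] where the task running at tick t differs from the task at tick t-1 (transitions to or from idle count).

context switches = 9

t=0: ready={A} → run A
t=1: ready={A,E,G} → run E
t=2: ready={A,E,G} → run E
t=3: ready={A,C,E,G,H} → run C
t=4: ready={A,C,D,E,G,H} → run C
t=5: ready={A,C,D,E,G,H} → run C
t=6: ready={A,C,D,E,G,H} → run C
t=7: ready={A,C,D,E,F,G,H} → run C
t=8: ready={A,C,D,E,F,G,H} → run C
t=9: ready={A,D,E,F,G,H} → run E
t=10: ready={A,D,F,G,H} → run A
t=11: ready={A,D,F,G,H} → run A
t=12: ready={A,D,F,G,H} → run A
t=13: ready={A,D,F,G,H} → run A
t=14: ready={A,D,F,G,H} → run A
t=15: ready={D,F,G,H} → run H
t=16: ready={D,F,G,H} → run H
t=17: ready={D,F,G,H} → run H
t=18: ready={D,F,G,H} → run H
t=19: ready={D,F,G,H} → run H
t=20: ready={D,F,G,H} → run H
t=21: ready={D,F,G,H} → run H
t=22: ready={D,F,G} → run D
t=23: ready={D,F,G} → run D
t=24: ready={D,F,G} → run D
t=25: ready={D,F,G} → run D
t=26: ready={D,F,G} → run D
t=27: ready={D,F,G} → run D
t=28: ready={D,F,G} → run D
t=29: ready={F,G} → run G
t=30: ready={F,G} → run G
t=31: ready={F,G} → run G
t=32: ready={F,G} → run G
t=33: ready={F,G} → run G
t=34: ready={F,G} → run G
t=35: ready={F,G} → run G
t=36: ready={F,G} → run G
t=37: ready={F} → run F
t=38: ready={F} → run F
t=39: ready={F} → run F
t=40: ready={F} → run F
t=41: (idle)
t=42: (idle)
t=43: (idle)
t=44: (idle)
t=45: (idle)
t=46: (idle)
t=47: (idle)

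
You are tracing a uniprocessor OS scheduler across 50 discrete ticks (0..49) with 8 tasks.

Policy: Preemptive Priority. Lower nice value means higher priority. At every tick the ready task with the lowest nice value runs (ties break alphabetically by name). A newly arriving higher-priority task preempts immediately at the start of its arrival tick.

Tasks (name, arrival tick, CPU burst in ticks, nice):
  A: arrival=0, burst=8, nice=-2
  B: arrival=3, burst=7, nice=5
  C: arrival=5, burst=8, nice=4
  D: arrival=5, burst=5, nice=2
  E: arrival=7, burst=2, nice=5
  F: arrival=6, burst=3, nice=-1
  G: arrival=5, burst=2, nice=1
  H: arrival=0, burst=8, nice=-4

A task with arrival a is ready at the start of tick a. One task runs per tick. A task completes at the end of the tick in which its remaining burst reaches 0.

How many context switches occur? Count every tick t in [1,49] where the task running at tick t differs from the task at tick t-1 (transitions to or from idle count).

context switches = 8

t=0: ready={A,H} → run H
t=1: ready={A,H} → run H
t=2: ready={A,H} → run H
t=3: ready={A,B,H} → run H
t=4: ready={A,B,H} → run H
t=5: ready={A,B,C,D,G,H} → run H
t=6: ready={A,B,C,D,F,G,H} → run H
t=7: ready={A,B,C,D,E,F,G,H} → run H
t=8: ready={A,B,C,D,E,F,G} → run A
t=9: ready={A,B,C,D,E,F,G} → run A
t=10: ready={A,B,C,D,E,F,G} → run A
t=11: ready={A,B,C,D,E,F,G} → run A
t=12: ready={A,B,C,D,E,F,G} → run A
t=13: ready={A,B,C,D,E,F,G} → run A
t=14: ready={A,B,C,D,E,F,G} → run A
t=15: ready={A,B,C,D,E,F,G} → run A
t=16: ready={B,C,D,E,F,G} → run F
t=17: ready={B,C,D,E,F,G} → run F
t=18: ready={B,C,D,E,F,G} → run F
t=19: ready={B,C,D,E,G} → run G
t=20: ready={B,C,D,E,G} → run G
t=21: ready={B,C,D,E} → run D
t=22: ready={B,C,D,E} → run D
t=23: ready={B,C,D,E} → run D
t=24: ready={B,C,D,E} → run D
t=25: ready={B,C,D,E} → run D
t=26: ready={B,C,E} → run C
t=27: ready={B,C,E} → run C
t=28: ready={B,C,E} → run C
t=29: ready={B,C,E} → run C
t=30: ready={B,C,E} → run C
t=31: ready={B,C,E} → run C
t=32: ready={B,C,E} → run C
t=33: ready={B,C,E} → run C
t=34: ready={B,E} → run B
t=35: ready={B,E} → run B
t=36: ready={B,E} → run B
t=37: ready={B,E} → run B
t=38: ready={B,E} → run B
t=39: ready={B,E} → run B
t=40: ready={B,E} → run B
t=41: ready={E} → run E
t=42: ready={E} → run E
t=43: (idle)
t=44: (idle)
t=45: (idle)
t=46: (idle)
t=47: (idle)
t=48: (idle)
t=49: (idle)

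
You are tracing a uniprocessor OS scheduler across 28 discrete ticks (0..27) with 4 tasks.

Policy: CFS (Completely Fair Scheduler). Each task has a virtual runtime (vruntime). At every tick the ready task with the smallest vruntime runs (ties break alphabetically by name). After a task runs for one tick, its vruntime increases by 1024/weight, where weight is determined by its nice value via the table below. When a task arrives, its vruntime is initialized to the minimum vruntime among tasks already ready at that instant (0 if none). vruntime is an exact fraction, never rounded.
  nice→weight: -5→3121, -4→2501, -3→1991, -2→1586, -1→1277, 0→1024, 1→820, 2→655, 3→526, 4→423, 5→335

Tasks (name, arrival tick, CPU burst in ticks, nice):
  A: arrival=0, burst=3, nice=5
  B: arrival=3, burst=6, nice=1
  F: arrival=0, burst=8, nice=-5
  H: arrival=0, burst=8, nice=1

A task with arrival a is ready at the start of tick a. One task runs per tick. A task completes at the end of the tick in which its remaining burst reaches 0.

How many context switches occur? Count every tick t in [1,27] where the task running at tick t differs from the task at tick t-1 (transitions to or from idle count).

context switches = 20

t=0: vr[A=0 F=0 H=0] → run A
t=1: vr[A=1024/335 F=0 H=0] → run F
t=2: vr[A=1024/335 F=1024/3121 H=0] → run H
t=3: vr[A=1024/335 B=1024/3121 F=1024/3121 H=256/205] → run B
t=4: vr[A=1024/335 B=1008896/639805 F=1024/3121 H=256/205] → run F
t=5: vr[A=1024/335 B=1008896/639805 F=2048/3121 H=256/205] → run F
t=6: vr[A=1024/335 B=1008896/639805 F=3072/3121 H=256/205] → run F
t=7: vr[A=1024/335 B=1008896/639805 F=4096/3121 H=256/205] → run H
t=8: vr[A=1024/335 B=1008896/639805 F=4096/3121 H=512/205] → run F
t=9: vr[A=1024/335 B=1008896/639805 F=5120/3121 H=512/205] → run B
t=10: vr[A=1024/335 B=1807872/639805 F=5120/3121 H=512/205] → run F
t=11: vr[A=1024/335 B=1807872/639805 F=6144/3121 H=512/205] → run F
t=12: vr[A=1024/335 B=1807872/639805 F=7168/3121 H=512/205] → run F
t=13: vr[A=1024/335 B=1807872/639805 H=512/205] → run H
t=14: vr[A=1024/335 B=1807872/639805 H=768/205] → run B
t=15: vr[A=1024/335 B=2606848/639805 H=768/205] → run A
t=16: vr[A=2048/335 B=2606848/639805 H=768/205] → run H
t=17: vr[A=2048/335 B=2606848/639805 H=1024/205] → run B
t=18: vr[A=2048/335 B=3405824/639805 H=1024/205] → run H
t=19: vr[A=2048/335 B=3405824/639805 H=256/41] → run B
t=20: vr[A=2048/335 B=840960/127961 H=256/41] → run A
t=21: vr[B=840960/127961 H=256/41] → run H
t=22: vr[B=840960/127961 H=1536/205] → run B
t=23: vr[H=1536/205] → run H
t=24: vr[H=1792/205] → run H
t=25: (idle)
t=26: (idle)
t=27: (idle)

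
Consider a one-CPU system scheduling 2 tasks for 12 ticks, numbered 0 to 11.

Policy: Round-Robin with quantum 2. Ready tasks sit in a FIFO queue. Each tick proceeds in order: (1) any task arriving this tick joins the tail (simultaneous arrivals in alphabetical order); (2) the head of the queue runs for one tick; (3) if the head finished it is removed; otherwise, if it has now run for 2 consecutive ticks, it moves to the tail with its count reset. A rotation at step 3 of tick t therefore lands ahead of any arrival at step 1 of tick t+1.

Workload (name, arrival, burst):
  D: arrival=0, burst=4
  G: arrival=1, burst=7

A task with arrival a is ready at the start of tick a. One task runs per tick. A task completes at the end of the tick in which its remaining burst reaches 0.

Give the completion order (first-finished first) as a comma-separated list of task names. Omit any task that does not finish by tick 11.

t=0: queue=[D] q_used=0 → run D
t=1: queue=[D,G] q_used=1 → run D
t=2: queue=[G,D] q_used=0 → run G
t=3: queue=[G,D] q_used=1 → run G
t=4: queue=[D,G] q_used=0 → run D
t=5: queue=[D,G] q_used=1 → run D
t=6: queue=[G] q_used=0 → run G
t=7: queue=[G] q_used=1 → run G
t=8: queue=[G] q_used=0 → run G
t=9: queue=[G] q_used=1 → run G
t=10: queue=[G] q_used=0 → run G
t=11: (idle)

completion order = D, G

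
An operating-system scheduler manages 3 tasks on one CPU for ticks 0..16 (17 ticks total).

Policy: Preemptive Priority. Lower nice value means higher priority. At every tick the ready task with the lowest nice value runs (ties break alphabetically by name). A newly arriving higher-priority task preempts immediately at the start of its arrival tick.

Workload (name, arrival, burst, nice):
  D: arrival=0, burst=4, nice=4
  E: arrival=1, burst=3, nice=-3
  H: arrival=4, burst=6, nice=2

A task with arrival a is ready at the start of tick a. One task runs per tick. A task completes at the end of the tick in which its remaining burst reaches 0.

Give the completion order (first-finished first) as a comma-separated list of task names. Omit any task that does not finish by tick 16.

t=0: ready={D} → run D
t=1: ready={D,E} → run E
t=2: ready={D,E} → run E
t=3: ready={D,E} → run E
t=4: ready={D,H} → run H
t=5: ready={D,H} → run H
t=6: ready={D,H} → run H
t=7: ready={D,H} → run H
t=8: ready={D,H} → run H
t=9: ready={D,H} → run H
t=10: ready={D} → run D
t=11: ready={D} → run D
t=12: ready={D} → run D
t=13: (idle)
t=14: (idle)
t=15: (idle)
t=16: (idle)

completion order = E, H, D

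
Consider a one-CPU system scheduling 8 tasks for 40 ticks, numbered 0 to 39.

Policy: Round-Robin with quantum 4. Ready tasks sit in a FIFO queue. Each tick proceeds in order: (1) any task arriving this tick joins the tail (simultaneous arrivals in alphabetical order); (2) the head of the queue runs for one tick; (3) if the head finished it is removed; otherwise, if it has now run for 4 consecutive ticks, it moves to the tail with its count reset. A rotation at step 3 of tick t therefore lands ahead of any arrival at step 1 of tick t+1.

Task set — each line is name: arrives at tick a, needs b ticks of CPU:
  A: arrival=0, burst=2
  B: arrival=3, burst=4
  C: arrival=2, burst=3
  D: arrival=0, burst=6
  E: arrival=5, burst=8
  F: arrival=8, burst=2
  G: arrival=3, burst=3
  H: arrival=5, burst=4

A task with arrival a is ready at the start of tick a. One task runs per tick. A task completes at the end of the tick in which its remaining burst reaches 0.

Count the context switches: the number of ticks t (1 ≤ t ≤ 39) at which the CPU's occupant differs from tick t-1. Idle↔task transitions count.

context switches = 10

t=0: queue=[A,D] q_used=0 → run A
t=1: queue=[A,D] q_used=1 → run A
t=2: queue=[D,C] q_used=0 → run D
t=3: queue=[D,C,B,G] q_used=1 → run D
t=4: queue=[D,C,B,G] q_used=2 → run D
t=5: queue=[D,C,B,G,E,H] q_used=3 → run D
t=6: queue=[C,B,G,E,H,D] q_used=0 → run C
t=7: queue=[C,B,G,E,H,D] q_used=1 → run C
t=8: queue=[C,B,G,E,H,D,F] q_used=2 → run C
t=9: queue=[B,G,E,H,D,F] q_used=0 → run B
t=10: queue=[B,G,E,H,D,F] q_used=1 → run B
t=11: queue=[B,G,E,H,D,F] q_used=2 → run B
t=12: queue=[B,G,E,H,D,F] q_used=3 → run B
t=13: queue=[G,E,H,D,F] q_used=0 → run G
t=14: queue=[G,E,H,D,F] q_used=1 → run G
t=15: queue=[G,E,H,D,F] q_used=2 → run G
t=16: queue=[E,H,D,F] q_used=0 → run E
t=17: queue=[E,H,D,F] q_used=1 → run E
t=18: queue=[E,H,D,F] q_used=2 → run E
t=19: queue=[E,H,D,F] q_used=3 → run E
t=20: queue=[H,D,F,E] q_used=0 → run H
t=21: queue=[H,D,F,E] q_used=1 → run H
t=22: queue=[H,D,F,E] q_used=2 → run H
t=23: queue=[H,D,F,E] q_used=3 → run H
t=24: queue=[D,F,E] q_used=0 → run D
t=25: queue=[D,F,E] q_used=1 → run D
t=26: queue=[F,E] q_used=0 → run F
t=27: queue=[F,E] q_used=1 → run F
t=28: queue=[E] q_used=0 → run E
t=29: queue=[E] q_used=1 → run E
t=30: queue=[E] q_used=2 → run E
t=31: queue=[E] q_used=3 → run E
t=32: (idle)
t=33: (idle)
t=34: (idle)
t=35: (idle)
t=36: (idle)
t=37: (idle)
t=38: (idle)
t=39: (idle)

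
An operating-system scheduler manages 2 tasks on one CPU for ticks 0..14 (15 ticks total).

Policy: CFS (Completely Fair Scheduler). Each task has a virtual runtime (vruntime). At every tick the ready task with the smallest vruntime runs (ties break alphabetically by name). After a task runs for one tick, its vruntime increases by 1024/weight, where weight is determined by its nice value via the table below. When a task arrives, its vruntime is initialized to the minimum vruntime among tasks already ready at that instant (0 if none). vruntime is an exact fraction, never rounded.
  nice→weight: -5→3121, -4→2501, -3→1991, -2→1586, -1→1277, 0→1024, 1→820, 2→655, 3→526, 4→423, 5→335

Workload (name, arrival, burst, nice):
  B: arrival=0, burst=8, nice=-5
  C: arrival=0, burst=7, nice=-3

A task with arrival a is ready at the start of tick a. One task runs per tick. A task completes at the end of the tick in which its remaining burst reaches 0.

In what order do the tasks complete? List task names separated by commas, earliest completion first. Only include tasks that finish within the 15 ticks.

t=0: vr[B=0 C=0] → run B
t=1: vr[B=1024/3121 C=0] → run C
t=2: vr[B=1024/3121 C=1024/1991] → run B
t=3: vr[B=2048/3121 C=1024/1991] → run C
t=4: vr[B=2048/3121 C=2048/1991] → run B
t=5: vr[B=3072/3121 C=2048/1991] → run B
t=6: vr[B=4096/3121 C=2048/1991] → run C
t=7: vr[B=4096/3121 C=3072/1991] → run B
t=8: vr[B=5120/3121 C=3072/1991] → run C
t=9: vr[B=5120/3121 C=4096/1991] → run B
t=10: vr[B=6144/3121 C=4096/1991] → run B
t=11: vr[B=7168/3121 C=4096/1991] → run C
t=12: vr[B=7168/3121 C=5120/1991] → run B
t=13: vr[C=5120/1991] → run C
t=14: vr[C=6144/1991] → run C

completion order = B, C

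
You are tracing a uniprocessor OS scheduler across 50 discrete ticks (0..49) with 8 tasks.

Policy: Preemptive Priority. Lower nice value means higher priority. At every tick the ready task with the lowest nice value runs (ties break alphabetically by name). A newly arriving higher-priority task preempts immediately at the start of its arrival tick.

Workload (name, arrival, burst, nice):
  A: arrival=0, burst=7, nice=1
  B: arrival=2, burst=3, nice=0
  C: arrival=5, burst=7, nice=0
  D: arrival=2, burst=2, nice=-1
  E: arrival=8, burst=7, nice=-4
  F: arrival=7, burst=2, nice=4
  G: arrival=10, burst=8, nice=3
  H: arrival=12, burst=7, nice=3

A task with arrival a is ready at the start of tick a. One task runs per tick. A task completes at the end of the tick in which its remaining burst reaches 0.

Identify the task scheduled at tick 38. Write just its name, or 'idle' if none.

running at tick 38 = H

t=0: ready={A} → run A
t=1: ready={A} → run A
t=2: ready={A,B,D} → run D
t=3: ready={A,B,D} → run D
t=4: ready={A,B} → run B
t=5: ready={A,B,C} → run B
t=6: ready={A,B,C} → run B
t=7: ready={A,C,F} → run C
t=8: ready={A,C,E,F} → run E
t=9: ready={A,C,E,F} → run E
t=10: ready={A,C,E,F,G} → run E
t=11: ready={A,C,E,F,G} → run E
t=12: ready={A,C,E,F,G,H} → run E
t=13: ready={A,C,E,F,G,H} → run E
t=14: ready={A,C,E,F,G,H} → run E
t=15: ready={A,C,F,G,H} → run C
t=16: ready={A,C,F,G,H} → run C
t=17: ready={A,C,F,G,H} → run C
t=18: ready={A,C,F,G,H} → run C
t=19: ready={A,C,F,G,H} → run C
t=20: ready={A,C,F,G,H} → run C
t=21: ready={A,F,G,H} → run A
t=22: ready={A,F,G,H} → run A
t=23: ready={A,F,G,H} → run A
t=24: ready={A,F,G,H} → run A
t=25: ready={A,F,G,H} → run A
t=26: ready={F,G,H} → run G
t=27: ready={F,G,H} → run G
t=28: ready={F,G,H} → run G
t=29: ready={F,G,H} → run G
t=30: ready={F,G,H} → run G
t=31: ready={F,G,H} → run G
t=32: ready={F,G,H} → run G
t=33: ready={F,G,H} → run G
t=34: ready={F,H} → run H
t=35: ready={F,H} → run H
t=36: ready={F,H} → run H
t=37: ready={F,H} → run H
t=38: ready={F,H} → run H
t=39: ready={F,H} → run H
t=40: ready={F,H} → run H
t=41: ready={F} → run F
t=42: ready={F} → run F
t=43: (idle)
t=44: (idle)
t=45: (idle)
t=46: (idle)
t=47: (idle)
t=48: (idle)
t=49: (idle)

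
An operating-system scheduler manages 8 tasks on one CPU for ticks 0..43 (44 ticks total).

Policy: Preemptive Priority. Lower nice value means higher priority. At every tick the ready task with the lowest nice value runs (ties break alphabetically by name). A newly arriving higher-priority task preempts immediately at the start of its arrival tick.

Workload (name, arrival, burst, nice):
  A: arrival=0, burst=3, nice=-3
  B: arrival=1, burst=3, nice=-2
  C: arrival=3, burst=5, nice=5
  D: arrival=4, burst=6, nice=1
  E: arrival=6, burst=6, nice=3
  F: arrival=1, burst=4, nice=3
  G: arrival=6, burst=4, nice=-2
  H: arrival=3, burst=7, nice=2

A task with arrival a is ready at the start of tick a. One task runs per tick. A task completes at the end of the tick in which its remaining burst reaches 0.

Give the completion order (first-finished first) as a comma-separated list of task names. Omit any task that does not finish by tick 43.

completion order = A, B, G, D, H, E, F, C

t=0: ready={A} → run A
t=1: ready={A,B,F} → run A
t=2: ready={A,B,F} → run A
t=3: ready={B,C,F,H} → run B
t=4: ready={B,C,D,F,H} → run B
t=5: ready={B,C,D,F,H} → run B
t=6: ready={C,D,E,F,G,H} → run G
t=7: ready={C,D,E,F,G,H} → run G
t=8: ready={C,D,E,F,G,H} → run G
t=9: ready={C,D,E,F,G,H} → run G
t=10: ready={C,D,E,F,H} → run D
t=11: ready={C,D,E,F,H} → run D
t=12: ready={C,D,E,F,H} → run D
t=13: ready={C,D,E,F,H} → run D
t=14: ready={C,D,E,F,H} → run D
t=15: ready={C,D,E,F,H} → run D
t=16: ready={C,E,F,H} → run H
t=17: ready={C,E,F,H} → run H
t=18: ready={C,E,F,H} → run H
t=19: ready={C,E,F,H} → run H
t=20: ready={C,E,F,H} → run H
t=21: ready={C,E,F,H} → run H
t=22: ready={C,E,F,H} → run H
t=23: ready={C,E,F} → run E
t=24: ready={C,E,F} → run E
t=25: ready={C,E,F} → run E
t=26: ready={C,E,F} → run E
t=27: ready={C,E,F} → run E
t=28: ready={C,E,F} → run E
t=29: ready={C,F} → run F
t=30: ready={C,F} → run F
t=31: ready={C,F} → run F
t=32: ready={C,F} → run F
t=33: ready={C} → run C
t=34: ready={C} → run C
t=35: ready={C} → run C
t=36: ready={C} → run C
t=37: ready={C} → run C
t=38: (idle)
t=39: (idle)
t=40: (idle)
t=41: (idle)
t=42: (idle)
t=43: (idle)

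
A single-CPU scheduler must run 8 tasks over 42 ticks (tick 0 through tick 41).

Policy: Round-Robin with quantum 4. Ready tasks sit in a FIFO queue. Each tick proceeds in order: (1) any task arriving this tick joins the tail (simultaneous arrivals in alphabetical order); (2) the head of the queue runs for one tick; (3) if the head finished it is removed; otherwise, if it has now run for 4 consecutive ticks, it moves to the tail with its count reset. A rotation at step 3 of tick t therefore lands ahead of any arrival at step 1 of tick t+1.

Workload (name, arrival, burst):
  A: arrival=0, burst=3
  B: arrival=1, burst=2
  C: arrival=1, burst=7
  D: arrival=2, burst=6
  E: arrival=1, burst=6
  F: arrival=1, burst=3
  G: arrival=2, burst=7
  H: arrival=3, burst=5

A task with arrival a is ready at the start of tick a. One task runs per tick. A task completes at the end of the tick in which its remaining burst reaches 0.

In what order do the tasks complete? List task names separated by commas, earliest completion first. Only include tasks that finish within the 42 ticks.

t=0: queue=[A] q_used=0 → run A
t=1: queue=[A,B,C,E,F] q_used=1 → run A
t=2: queue=[A,B,C,E,F,D,G] q_used=2 → run A
t=3: queue=[B,C,E,F,D,G,H] q_used=0 → run B
t=4: queue=[B,C,E,F,D,G,H] q_used=1 → run B
t=5: queue=[C,E,F,D,G,H] q_used=0 → run C
t=6: queue=[C,E,F,D,G,H] q_used=1 → run C
t=7: queue=[C,E,F,D,G,H] q_used=2 → run C
t=8: queue=[C,E,F,D,G,H] q_used=3 → run C
t=9: queue=[E,F,D,G,H,C] q_used=0 → run E
t=10: queue=[E,F,D,G,H,C] q_used=1 → run E
t=11: queue=[E,F,D,G,H,C] q_used=2 → run E
t=12: queue=[E,F,D,G,H,C] q_used=3 → run E
t=13: queue=[F,D,G,H,C,E] q_used=0 → run F
t=14: queue=[F,D,G,H,C,E] q_used=1 → run F
t=15: queue=[F,D,G,H,C,E] q_used=2 → run F
t=16: queue=[D,G,H,C,E] q_used=0 → run D
t=17: queue=[D,G,H,C,E] q_used=1 → run D
t=18: queue=[D,G,H,C,E] q_used=2 → run D
t=19: queue=[D,G,H,C,E] q_used=3 → run D
t=20: queue=[G,H,C,E,D] q_used=0 → run G
t=21: queue=[G,H,C,E,D] q_used=1 → run G
t=22: queue=[G,H,C,E,D] q_used=2 → run G
t=23: queue=[G,H,C,E,D] q_used=3 → run G
t=24: queue=[H,C,E,D,G] q_used=0 → run H
t=25: queue=[H,C,E,D,G] q_used=1 → run H
t=26: queue=[H,C,E,D,G] q_used=2 → run H
t=27: queue=[H,C,E,D,G] q_used=3 → run H
t=28: queue=[C,E,D,G,H] q_used=0 → run C
t=29: queue=[C,E,D,G,H] q_used=1 → run C
t=30: queue=[C,E,D,G,H] q_used=2 → run C
t=31: queue=[E,D,G,H] q_used=0 → run E
t=32: queue=[E,D,G,H] q_used=1 → run E
t=33: queue=[D,G,H] q_used=0 → run D
t=34: queue=[D,G,H] q_used=1 → run D
t=35: queue=[G,H] q_used=0 → run G
t=36: queue=[G,H] q_used=1 → run G
t=37: queue=[G,H] q_used=2 → run G
t=38: queue=[H] q_used=0 → run H
t=39: (idle)
t=40: (idle)
t=41: (idle)

completion order = A, B, F, C, E, D, G, H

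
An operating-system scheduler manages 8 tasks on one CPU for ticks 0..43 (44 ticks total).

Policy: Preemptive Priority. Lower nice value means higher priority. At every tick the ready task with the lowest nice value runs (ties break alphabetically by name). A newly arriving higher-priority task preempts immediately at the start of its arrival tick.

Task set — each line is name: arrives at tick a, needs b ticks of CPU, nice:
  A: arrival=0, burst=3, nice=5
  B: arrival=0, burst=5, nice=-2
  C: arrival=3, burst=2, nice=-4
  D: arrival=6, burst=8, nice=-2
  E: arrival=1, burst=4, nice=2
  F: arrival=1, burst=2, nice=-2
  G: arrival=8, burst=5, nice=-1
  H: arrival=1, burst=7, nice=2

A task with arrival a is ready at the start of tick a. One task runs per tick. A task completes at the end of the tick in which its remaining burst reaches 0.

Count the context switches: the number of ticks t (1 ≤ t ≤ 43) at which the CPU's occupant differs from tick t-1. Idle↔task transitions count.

context switches = 9

t=0: ready={A,B} → run B
t=1: ready={A,B,E,F,H} → run B
t=2: ready={A,B,E,F,H} → run B
t=3: ready={A,B,C,E,F,H} → run C
t=4: ready={A,B,C,E,F,H} → run C
t=5: ready={A,B,E,F,H} → run B
t=6: ready={A,B,D,E,F,H} → run B
t=7: ready={A,D,E,F,H} → run D
t=8: ready={A,D,E,F,G,H} → run D
t=9: ready={A,D,E,F,G,H} → run D
t=10: ready={A,D,E,F,G,H} → run D
t=11: ready={A,D,E,F,G,H} → run D
t=12: ready={A,D,E,F,G,H} → run D
t=13: ready={A,D,E,F,G,H} → run D
t=14: ready={A,D,E,F,G,H} → run D
t=15: ready={A,E,F,G,H} → run F
t=16: ready={A,E,F,G,H} → run F
t=17: ready={A,E,G,H} → run G
t=18: ready={A,E,G,H} → run G
t=19: ready={A,E,G,H} → run G
t=20: ready={A,E,G,H} → run G
t=21: ready={A,E,G,H} → run G
t=22: ready={A,E,H} → run E
t=23: ready={A,E,H} → run E
t=24: ready={A,E,H} → run E
t=25: ready={A,E,H} → run E
t=26: ready={A,H} → run H
t=27: ready={A,H} → run H
t=28: ready={A,H} → run H
t=29: ready={A,H} → run H
t=30: ready={A,H} → run H
t=31: ready={A,H} → run H
t=32: ready={A,H} → run H
t=33: ready={A} → run A
t=34: ready={A} → run A
t=35: ready={A} → run A
t=36: (idle)
t=37: (idle)
t=38: (idle)
t=39: (idle)
t=40: (idle)
t=41: (idle)
t=42: (idle)
t=43: (idle)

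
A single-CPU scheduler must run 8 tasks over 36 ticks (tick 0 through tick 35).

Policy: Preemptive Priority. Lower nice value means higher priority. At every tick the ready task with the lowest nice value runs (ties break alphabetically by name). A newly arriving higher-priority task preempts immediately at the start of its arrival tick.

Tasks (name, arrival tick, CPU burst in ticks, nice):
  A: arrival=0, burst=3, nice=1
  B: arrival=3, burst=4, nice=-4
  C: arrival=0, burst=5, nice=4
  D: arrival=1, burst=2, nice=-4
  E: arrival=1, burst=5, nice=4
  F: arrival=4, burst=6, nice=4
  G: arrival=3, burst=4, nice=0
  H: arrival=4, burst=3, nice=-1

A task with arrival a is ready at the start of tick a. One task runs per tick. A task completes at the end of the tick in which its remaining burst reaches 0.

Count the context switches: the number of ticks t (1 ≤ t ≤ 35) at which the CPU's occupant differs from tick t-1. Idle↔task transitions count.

t=0: ready={A,C} → run A
t=1: ready={A,C,D,E} → run D
t=2: ready={A,C,D,E} → run D
t=3: ready={A,B,C,E,G} → run B
t=4: ready={A,B,C,E,F,G,H} → run B
t=5: ready={A,B,C,E,F,G,H} → run B
t=6: ready={A,B,C,E,F,G,H} → run B
t=7: ready={A,C,E,F,G,H} → run H
t=8: ready={A,C,E,F,G,H} → run H
t=9: ready={A,C,E,F,G,H} → run H
t=10: ready={A,C,E,F,G} → run G
t=11: ready={A,C,E,F,G} → run G
t=12: ready={A,C,E,F,G} → run G
t=13: ready={A,C,E,F,G} → run G
t=14: ready={A,C,E,F} → run A
t=15: ready={A,C,E,F} → run A
t=16: ready={C,E,F} → run C
t=17: ready={C,E,F} → run C
t=18: ready={C,E,F} → run C
t=19: ready={C,E,F} → run C
t=20: ready={C,E,F} → run C
t=21: ready={E,F} → run E
t=22: ready={E,F} → run E
t=23: ready={E,F} → run E
t=24: ready={E,F} → run E
t=25: ready={E,F} → run E
t=26: ready={F} → run F
t=27: ready={F} → run F
t=28: ready={F} → run F
t=29: ready={F} → run F
t=30: ready={F} → run F
t=31: ready={F} → run F
t=32: (idle)
t=33: (idle)
t=34: (idle)
t=35: (idle)

context switches = 9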